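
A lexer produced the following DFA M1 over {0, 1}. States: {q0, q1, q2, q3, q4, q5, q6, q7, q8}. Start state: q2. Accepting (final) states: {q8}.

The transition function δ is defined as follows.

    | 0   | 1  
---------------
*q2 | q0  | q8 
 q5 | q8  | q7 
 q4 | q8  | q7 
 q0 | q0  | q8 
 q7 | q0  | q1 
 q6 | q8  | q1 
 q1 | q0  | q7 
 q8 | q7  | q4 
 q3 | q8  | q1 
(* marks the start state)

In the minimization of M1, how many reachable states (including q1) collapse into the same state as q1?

Reachable states from the start: {q0,q1,q2,q4,q7,q8}. Unreachable: {q3,q5,q6} — drop them.
P0 = {q8} | {q0,q1,q2,q4,q7}.
Refine {q0,q1,q2,q4,q7} on symbol 0: members go to different blocks, giving {q0,q1,q2,q7} and {q4}.
On input 1, block {q0,q1,q2,q7} splits into {q0,q2} and {q1,q7}.
Stable partition: {q8} | {q0,q2} | {q4} | {q1,q7} — 4 equivalence classes.
The equivalence class containing q1 is {q1,q7}, of size 2.

2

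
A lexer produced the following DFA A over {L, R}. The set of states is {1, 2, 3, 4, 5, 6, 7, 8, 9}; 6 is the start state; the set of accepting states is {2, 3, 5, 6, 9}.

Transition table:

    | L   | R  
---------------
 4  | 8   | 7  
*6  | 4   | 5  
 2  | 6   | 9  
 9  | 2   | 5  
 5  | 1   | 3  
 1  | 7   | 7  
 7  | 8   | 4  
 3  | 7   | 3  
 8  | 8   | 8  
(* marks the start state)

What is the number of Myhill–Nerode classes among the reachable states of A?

2

First remove the unreachable states {2,9}; 7 states remain.
Start with accepting vs non-accepting: {3,5,6} | {1,4,7,8}.
Stable partition: {3,5,6} | {1,4,7,8} — 2 equivalence classes.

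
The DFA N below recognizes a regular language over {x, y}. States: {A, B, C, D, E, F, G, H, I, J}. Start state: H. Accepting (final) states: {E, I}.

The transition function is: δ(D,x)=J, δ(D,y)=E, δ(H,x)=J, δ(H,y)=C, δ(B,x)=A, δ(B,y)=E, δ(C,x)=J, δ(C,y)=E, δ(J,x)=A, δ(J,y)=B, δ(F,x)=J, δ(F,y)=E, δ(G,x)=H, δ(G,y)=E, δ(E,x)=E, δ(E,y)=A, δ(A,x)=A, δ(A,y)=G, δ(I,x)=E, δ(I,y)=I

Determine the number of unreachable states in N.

Starting at H and following transitions, the reachable set is {A, B, C, E, G, H, J}. That leaves D, F, I unreachable — 3 in total.

3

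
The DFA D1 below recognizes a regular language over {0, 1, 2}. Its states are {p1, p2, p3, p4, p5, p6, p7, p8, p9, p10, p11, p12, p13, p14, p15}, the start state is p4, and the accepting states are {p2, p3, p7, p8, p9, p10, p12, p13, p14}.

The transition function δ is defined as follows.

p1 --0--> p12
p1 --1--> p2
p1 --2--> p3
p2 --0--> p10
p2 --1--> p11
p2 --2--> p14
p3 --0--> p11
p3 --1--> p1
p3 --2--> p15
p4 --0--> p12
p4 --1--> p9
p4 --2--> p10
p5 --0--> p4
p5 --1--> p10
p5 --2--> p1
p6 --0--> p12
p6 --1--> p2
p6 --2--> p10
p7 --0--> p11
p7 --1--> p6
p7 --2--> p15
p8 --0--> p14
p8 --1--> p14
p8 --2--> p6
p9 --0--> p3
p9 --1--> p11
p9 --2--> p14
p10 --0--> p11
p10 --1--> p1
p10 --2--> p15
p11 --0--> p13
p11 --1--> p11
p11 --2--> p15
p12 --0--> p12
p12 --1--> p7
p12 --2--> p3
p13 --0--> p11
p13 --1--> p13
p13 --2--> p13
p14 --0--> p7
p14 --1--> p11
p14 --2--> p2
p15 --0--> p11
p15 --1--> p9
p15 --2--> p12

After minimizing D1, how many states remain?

First remove the unreachable states {p5,p8}; 13 states remain.
Start with accepting vs non-accepting: {p2,p3,p7,p9,p10,p12,p13,p14} | {p1,p4,p6,p11,p15}.
Split {p2,p3,p7,p9,p10,p12,p13,p14} by δ(·,0) → {p2,p9,p12,p14} and {p3,p7,p10,p13}.
On input 0, block {p2,p9,p12,p14} splits into {p2,p9,p14} and {p12}.
Refine {p1,p4,p6,p11,p15} on symbol 0: members go to different blocks, giving {p1,p4,p6} and {p11} and {p15}.
Refine {p3,p7,p10,p13} on symbol 1: members go to different blocks, giving {p3,p7,p10} and {p13}.
Stable partition: {p2,p9,p14} | {p1,p4,p6} | {p3,p7,p10} | {p12} | {p11} | {p15} | {p13} — 7 equivalence classes.

7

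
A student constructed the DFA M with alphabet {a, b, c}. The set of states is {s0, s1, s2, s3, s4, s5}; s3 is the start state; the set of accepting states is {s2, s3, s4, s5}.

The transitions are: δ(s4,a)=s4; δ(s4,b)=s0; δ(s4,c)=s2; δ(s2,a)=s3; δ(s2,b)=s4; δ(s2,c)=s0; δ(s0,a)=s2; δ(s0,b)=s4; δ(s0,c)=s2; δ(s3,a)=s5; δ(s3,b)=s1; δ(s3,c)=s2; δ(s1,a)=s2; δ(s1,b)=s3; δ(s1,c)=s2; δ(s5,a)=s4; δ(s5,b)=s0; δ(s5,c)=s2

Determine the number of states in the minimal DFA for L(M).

3

Initial partition by acceptance: {s2,s3,s4,s5} | {s0,s1}.
On input b, block {s2,s3,s4,s5} splits into {s3,s4,s5} and {s2}.
No further refinement is possible. Final partition (3 blocks): {s3,s4,s5} | {s0,s1} | {s2}.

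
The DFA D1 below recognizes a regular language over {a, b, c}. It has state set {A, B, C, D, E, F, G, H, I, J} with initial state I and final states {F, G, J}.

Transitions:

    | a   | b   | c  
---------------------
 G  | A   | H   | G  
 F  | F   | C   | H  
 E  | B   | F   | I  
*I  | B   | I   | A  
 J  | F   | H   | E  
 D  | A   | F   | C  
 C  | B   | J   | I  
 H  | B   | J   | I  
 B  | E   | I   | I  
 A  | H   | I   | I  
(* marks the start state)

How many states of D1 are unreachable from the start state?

2

BFS from I reaches {A, B, C, E, F, H, I, J}; the 2 state(s) D, G are never visited.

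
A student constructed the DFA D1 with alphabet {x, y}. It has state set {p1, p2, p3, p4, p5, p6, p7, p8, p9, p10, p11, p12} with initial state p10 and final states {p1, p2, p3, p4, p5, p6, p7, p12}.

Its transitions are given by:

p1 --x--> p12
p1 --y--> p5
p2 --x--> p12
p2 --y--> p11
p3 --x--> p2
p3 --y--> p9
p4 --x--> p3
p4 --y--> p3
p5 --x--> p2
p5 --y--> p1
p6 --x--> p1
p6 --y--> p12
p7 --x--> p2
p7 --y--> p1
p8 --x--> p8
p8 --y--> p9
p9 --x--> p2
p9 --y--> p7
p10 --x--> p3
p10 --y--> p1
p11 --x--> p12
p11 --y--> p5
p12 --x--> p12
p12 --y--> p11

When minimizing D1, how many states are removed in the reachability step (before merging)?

3

BFS from p10 reaches {p1, p2, p3, p5, p7, p9, p10, p11, p12}; the 3 state(s) p4, p6, p8 are never visited.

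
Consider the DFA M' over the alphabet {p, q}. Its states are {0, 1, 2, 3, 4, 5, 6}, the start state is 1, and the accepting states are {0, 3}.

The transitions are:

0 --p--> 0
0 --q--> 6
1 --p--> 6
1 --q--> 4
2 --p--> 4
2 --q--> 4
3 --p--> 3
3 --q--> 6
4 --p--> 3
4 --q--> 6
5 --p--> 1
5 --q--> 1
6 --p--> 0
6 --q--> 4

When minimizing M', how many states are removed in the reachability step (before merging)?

No path from 1 leads to 2, 5; the other 5 states are all reachable.

2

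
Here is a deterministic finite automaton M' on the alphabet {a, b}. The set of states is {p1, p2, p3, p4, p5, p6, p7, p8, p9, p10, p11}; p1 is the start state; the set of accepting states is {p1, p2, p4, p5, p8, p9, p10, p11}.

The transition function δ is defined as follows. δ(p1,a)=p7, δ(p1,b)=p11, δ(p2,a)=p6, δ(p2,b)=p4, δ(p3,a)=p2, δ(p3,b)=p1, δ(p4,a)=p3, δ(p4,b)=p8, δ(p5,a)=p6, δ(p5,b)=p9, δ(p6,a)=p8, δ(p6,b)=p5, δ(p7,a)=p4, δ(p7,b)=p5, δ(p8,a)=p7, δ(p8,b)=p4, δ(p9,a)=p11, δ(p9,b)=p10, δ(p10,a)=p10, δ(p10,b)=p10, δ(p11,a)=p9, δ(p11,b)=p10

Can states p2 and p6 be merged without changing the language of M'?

No

Initial partition by acceptance: {p1,p2,p4,p5,p8,p9,p10,p11} | {p3,p6,p7}.
Refine {p1,p2,p4,p5,p8,p9,p10,p11} on symbol a: members go to different blocks, giving {p1,p2,p4,p5,p8} and {p9,p10,p11}.
Split {p1,p2,p4,p5,p8} by δ(·,b) → {p2,p4,p8} and {p1,p5}.
No further refinement is possible. Final partition (4 blocks): {p2,p4,p8} | {p3,p6,p7} | {p9,p10,p11} | {p1,p5}.
p2 and p6 end up in different blocks, so they are distinguishable. For instance, the string 'ε' is accepted from only p2.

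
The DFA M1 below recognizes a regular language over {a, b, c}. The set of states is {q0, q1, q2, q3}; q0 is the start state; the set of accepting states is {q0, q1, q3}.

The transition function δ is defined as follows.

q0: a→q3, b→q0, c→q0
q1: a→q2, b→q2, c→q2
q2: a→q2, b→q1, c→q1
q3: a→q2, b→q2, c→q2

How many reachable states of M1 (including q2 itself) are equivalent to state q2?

Every state is reachable, so we keep all 4.
Start with accepting vs non-accepting: {q0,q1,q3} | {q2}.
On input a, block {q0,q1,q3} splits into {q1,q3} and {q0}.
Stable partition: {q1,q3} | {q2} | {q0} — 3 equivalence classes.
The equivalence class containing q2 is {q2}, of size 1.

1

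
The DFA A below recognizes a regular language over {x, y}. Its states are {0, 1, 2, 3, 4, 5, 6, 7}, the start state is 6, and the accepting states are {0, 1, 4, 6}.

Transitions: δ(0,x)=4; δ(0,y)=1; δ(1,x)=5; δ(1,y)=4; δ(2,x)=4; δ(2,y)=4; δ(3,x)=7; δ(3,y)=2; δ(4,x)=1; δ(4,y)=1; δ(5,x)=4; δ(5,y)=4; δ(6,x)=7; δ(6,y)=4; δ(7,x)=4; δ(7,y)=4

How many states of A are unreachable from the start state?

3

No path from 6 leads to 0, 2, 3; the other 5 states are all reachable.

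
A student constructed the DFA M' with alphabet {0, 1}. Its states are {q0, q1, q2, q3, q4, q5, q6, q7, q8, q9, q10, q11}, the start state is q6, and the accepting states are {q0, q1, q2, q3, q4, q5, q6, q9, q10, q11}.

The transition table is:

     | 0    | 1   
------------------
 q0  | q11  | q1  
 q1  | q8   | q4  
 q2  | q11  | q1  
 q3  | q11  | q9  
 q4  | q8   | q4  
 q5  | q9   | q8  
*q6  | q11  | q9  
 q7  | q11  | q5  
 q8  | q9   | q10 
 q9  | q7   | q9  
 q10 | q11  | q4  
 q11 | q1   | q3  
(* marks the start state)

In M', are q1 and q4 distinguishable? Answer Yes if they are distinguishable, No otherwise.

Reachable states from the start: {q1,q3,q4,q5,q6,q7,q8,q9,q10,q11}. Unreachable: {q0,q2} — drop them.
P0 = {q1,q3,q4,q5,q6,q9,q10,q11} | {q7,q8}.
On input 0, block {q1,q3,q4,q5,q6,q9,q10,q11} splits into {q3,q5,q6,q10,q11} and {q1,q4,q9}.
Split {q3,q5,q6,q10,q11} by δ(·,0) → {q3,q6,q10} and {q5,q11}.
Refine {q7,q8} on symbol 0: members go to different blocks, giving {q7} and {q8}.
Split {q1,q4,q9} by δ(·,0) → {q1,q4} and {q9}.
Split {q3,q6,q10} by δ(·,1) → {q3,q6} and {q10}.
On input 0, block {q5,q11} splits into {q5} and {q11}.
No further refinement is possible. Final partition (8 blocks): {q3,q6} | {q7} | {q1,q4} | {q5} | {q8} | {q9} | {q10} | {q11}.
q1 and q4 lie in the same block of the stable partition, so they are equivalent — no string distinguishes them.

No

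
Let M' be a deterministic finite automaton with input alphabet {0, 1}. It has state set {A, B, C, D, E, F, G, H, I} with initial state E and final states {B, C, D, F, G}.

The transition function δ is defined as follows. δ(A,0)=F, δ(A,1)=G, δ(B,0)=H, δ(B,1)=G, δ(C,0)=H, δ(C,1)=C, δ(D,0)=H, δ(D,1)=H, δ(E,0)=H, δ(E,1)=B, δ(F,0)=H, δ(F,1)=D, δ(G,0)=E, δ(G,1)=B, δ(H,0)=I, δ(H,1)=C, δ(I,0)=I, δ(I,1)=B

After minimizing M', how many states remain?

2

First remove the unreachable states {A,D,F}; 6 states remain.
Start with accepting vs non-accepting: {B,C,G} | {E,H,I}.
The partition is now stable with 2 blocks: {B,C,G} | {E,H,I}.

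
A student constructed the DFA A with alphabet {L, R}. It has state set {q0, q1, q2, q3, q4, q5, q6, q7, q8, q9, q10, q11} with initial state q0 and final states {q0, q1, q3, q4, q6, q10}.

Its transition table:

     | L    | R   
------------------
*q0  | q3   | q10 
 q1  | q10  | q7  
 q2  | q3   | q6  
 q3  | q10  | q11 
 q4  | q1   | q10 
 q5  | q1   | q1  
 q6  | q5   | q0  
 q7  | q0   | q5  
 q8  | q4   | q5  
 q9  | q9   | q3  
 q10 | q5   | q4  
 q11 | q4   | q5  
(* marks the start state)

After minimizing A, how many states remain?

5

Reachable states from the start: {q0,q1,q3,q4,q5,q7,q10,q11}. Unreachable: {q2,q6,q8,q9} — drop them.
Initial partition by acceptance: {q0,q1,q3,q4,q10} | {q5,q7,q11}.
Split {q0,q1,q3,q4,q10} by δ(·,L) → {q0,q1,q3,q4} and {q10}.
Split {q0,q1,q3,q4} by δ(·,L) → {q0,q4} and {q1,q3}.
Split {q5,q7,q11} by δ(·,L) → {q7,q11} and {q5}.
No further refinement is possible. Final partition (5 blocks): {q0,q4} | {q7,q11} | {q10} | {q1,q3} | {q5}.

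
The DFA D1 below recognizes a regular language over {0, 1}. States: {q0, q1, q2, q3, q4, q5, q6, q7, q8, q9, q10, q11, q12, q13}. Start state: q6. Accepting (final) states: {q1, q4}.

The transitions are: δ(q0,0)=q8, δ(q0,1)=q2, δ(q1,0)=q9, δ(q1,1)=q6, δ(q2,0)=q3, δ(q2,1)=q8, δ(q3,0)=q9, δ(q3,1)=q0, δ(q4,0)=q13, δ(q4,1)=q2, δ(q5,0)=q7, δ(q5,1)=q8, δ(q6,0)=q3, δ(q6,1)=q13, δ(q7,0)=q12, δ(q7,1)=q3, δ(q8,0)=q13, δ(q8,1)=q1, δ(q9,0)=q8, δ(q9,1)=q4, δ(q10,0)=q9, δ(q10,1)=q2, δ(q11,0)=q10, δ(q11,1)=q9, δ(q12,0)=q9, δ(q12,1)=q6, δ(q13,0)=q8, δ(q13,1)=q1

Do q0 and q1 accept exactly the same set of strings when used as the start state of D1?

Reachable states from the start: {q0,q1,q2,q3,q4,q6,q8,q9,q13}. Unreachable: {q5,q7,q10,q11,q12} — drop them.
Start with accepting vs non-accepting: {q1,q4} | {q0,q2,q3,q6,q8,q9,q13}.
On input 1, block {q0,q2,q3,q6,q8,q9,q13} splits into {q0,q2,q3,q6} and {q8,q9,q13}.
On input 0, block {q0,q2,q3,q6} splits into {q0,q3} and {q2,q6}.
Split {q0,q3} by δ(·,1) → {q0} and {q3}.
The partition is now stable with 5 blocks: {q1,q4} | {q0} | {q8,q9,q13} | {q2,q6} | {q3}.
q0 and q1 end up in different blocks, so they are distinguishable. For instance, the string 'ε' is accepted from only q1.

No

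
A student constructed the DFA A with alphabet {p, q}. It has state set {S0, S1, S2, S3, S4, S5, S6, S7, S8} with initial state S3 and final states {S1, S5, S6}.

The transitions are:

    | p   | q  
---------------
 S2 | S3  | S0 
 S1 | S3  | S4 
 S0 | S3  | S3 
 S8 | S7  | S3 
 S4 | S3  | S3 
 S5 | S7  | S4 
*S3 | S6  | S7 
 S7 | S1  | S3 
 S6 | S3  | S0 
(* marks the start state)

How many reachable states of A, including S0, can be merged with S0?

First remove the unreachable states {S2,S5,S8}; 6 states remain.
P0 = {S1,S6} | {S0,S3,S4,S7}.
Split {S0,S3,S4,S7} by δ(·,p) → {S0,S4} and {S3,S7}.
The partition is now stable with 3 blocks: {S1,S6} | {S0,S4} | {S3,S7}.
State S0 belongs to the block {S0,S4}, which has 2 states.

2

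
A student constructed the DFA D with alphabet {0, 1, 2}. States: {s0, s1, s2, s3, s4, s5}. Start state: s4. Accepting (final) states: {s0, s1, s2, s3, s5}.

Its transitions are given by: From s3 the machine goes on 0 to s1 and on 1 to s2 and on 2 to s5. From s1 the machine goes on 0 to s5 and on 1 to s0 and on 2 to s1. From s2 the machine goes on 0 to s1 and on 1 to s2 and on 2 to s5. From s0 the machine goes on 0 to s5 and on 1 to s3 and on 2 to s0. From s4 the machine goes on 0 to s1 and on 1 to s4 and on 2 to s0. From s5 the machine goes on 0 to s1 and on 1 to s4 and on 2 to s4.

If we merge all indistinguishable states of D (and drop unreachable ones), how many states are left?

All states are reachable from the start state.
Initial partition by acceptance: {s0,s1,s2,s3,s5} | {s4}.
Split {s0,s1,s2,s3,s5} by δ(·,1) → {s0,s1,s2,s3} and {s5}.
Refine {s0,s1,s2,s3} on symbol 0: members go to different blocks, giving {s0,s1} and {s2,s3}.
Refine {s0,s1} on symbol 1: members go to different blocks, giving {s0} and {s1}.
No further refinement is possible. Final partition (5 blocks): {s0} | {s4} | {s5} | {s2,s3} | {s1}.

5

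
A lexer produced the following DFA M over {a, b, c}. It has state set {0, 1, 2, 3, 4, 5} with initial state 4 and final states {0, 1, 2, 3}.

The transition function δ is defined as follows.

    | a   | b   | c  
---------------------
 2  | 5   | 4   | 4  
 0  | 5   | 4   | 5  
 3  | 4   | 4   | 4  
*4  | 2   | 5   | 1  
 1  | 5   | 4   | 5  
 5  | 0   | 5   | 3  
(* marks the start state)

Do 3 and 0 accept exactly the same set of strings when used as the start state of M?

Initial partition by acceptance: {0,1,2,3} | {4,5}.
No further refinement is possible. Final partition (2 blocks): {0,1,2,3} | {4,5}.
3 and 0 lie in the same block of the stable partition, so they are equivalent — no string distinguishes them.

Yes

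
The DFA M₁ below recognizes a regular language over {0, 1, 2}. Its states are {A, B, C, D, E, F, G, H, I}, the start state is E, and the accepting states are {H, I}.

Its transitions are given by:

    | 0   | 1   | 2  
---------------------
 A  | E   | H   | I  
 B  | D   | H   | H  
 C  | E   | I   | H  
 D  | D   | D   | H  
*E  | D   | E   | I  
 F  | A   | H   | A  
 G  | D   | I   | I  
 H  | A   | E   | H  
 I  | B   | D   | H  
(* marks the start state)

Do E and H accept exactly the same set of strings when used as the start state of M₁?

No

States {C,F,G} cannot be reached from the start state, so discard them.
Initial partition by acceptance: {H,I} | {A,B,D,E}.
On input 1, block {A,B,D,E} splits into {A,B} and {D,E}.
Stable partition: {H,I} | {A,B} | {D,E} — 3 equivalence classes.
E and H end up in different blocks, so they are distinguishable. For instance, the string 'ε' is accepted from only H.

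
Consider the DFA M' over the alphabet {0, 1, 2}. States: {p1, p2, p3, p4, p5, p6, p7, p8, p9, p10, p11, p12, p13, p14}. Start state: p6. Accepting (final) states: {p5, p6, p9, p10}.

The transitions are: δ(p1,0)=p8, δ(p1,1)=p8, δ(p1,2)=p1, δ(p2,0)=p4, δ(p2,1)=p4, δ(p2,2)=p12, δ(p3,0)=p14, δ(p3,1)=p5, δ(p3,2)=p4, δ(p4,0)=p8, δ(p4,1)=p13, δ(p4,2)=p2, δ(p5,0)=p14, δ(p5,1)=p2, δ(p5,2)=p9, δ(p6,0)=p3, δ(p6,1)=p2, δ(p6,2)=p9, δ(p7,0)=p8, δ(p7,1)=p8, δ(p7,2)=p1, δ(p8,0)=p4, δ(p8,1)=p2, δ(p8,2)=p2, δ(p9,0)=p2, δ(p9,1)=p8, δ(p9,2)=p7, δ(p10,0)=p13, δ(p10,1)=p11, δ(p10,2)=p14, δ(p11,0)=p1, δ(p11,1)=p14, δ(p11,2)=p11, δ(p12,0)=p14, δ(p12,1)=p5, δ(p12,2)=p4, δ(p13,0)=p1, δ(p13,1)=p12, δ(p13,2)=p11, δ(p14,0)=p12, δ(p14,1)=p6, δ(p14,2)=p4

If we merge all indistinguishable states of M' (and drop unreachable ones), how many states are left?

States {p10} cannot be reached from the start state, so discard them.
Initial partition by acceptance: {p5,p6,p9} | {p1,p2,p3,p4,p7,p8,p11,p12,p13,p14}.
On input 2, block {p5,p6,p9} splits into {p5,p6} and {p9}.
Split {p1,p2,p3,p4,p7,p8,p11,p12,p13,p14} by δ(·,1) → {p1,p2,p4,p7,p8,p11,p13} and {p3,p12,p14}.
Split {p1,p2,p4,p7,p8,p11,p13} by δ(·,1) → {p1,p2,p4,p7,p8} and {p11,p13}.
On input 1, block {p1,p2,p4,p7,p8} splits into {p1,p2,p7,p8} and {p4}.
On input 0, block {p1,p2,p7,p8} splits into {p1,p7} and {p2,p8}.
On input 1, block {p2,p8} splits into {p2} and {p8}.
The partition is now stable with 8 blocks: {p5,p6} | {p1,p7} | {p9} | {p3,p12,p14} | {p11,p13} | {p4} | {p2} | {p8}.

8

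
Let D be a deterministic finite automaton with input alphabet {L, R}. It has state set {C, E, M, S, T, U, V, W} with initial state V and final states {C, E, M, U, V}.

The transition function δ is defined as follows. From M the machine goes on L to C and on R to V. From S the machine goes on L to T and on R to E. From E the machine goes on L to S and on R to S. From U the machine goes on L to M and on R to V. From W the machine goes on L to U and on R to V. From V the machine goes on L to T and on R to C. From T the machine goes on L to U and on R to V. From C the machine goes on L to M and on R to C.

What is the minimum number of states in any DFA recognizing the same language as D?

First remove the unreachable states {E,S,W}; 5 states remain.
Start with accepting vs non-accepting: {C,M,U,V} | {T}.
On input L, block {C,M,U,V} splits into {C,M,U} and {V}.
Refine {C,M,U} on symbol R: members go to different blocks, giving {M,U} and {C}.
On input L, block {M,U} splits into {M} and {U}.
No further refinement is possible. Final partition (5 blocks): {M} | {T} | {V} | {C} | {U}.

5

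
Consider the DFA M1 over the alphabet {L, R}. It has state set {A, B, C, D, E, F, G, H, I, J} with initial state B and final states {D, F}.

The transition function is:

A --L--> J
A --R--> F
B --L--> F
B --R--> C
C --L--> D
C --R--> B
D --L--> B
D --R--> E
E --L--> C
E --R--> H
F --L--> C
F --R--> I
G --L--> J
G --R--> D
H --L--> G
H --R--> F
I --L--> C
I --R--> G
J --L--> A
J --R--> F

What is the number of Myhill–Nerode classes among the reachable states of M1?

Every state is reachable, so we keep all 10.
P0 = {D,F} | {A,B,C,E,G,H,I,J}.
Refine {A,B,C,E,G,H,I,J} on symbol L: members go to different blocks, giving {A,E,G,H,I,J} and {B,C}.
On input L, block {A,E,G,H,I,J} splits into {A,G,H,J} and {E,I}.
No further refinement is possible. Final partition (4 blocks): {D,F} | {A,G,H,J} | {B,C} | {E,I}.

4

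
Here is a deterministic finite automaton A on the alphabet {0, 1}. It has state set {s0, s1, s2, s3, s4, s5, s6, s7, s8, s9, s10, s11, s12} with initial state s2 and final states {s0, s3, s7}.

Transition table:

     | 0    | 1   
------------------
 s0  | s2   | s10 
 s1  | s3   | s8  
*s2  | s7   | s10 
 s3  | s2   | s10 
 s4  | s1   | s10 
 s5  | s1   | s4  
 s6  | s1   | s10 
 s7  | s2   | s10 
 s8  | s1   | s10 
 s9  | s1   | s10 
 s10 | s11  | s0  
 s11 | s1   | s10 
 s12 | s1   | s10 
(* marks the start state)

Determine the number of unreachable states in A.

Starting at s2 and following transitions, the reachable set is {s0, s1, s2, s3, s7, s8, s10, s11}. That leaves s4, s5, s6, s9, s12 unreachable — 5 in total.

5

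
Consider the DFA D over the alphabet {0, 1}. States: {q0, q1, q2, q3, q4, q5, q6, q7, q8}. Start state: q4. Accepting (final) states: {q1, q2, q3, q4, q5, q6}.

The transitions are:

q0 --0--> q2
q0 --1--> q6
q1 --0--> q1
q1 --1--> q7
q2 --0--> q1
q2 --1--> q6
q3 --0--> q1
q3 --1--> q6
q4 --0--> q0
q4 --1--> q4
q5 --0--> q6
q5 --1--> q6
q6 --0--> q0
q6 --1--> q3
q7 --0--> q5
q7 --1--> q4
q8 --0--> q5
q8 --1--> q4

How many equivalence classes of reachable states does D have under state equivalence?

7

First remove the unreachable states {q8}; 8 states remain.
P0 = {q1,q2,q3,q4,q5,q6} | {q0,q7}.
Refine {q1,q2,q3,q4,q5,q6} on symbol 0: members go to different blocks, giving {q1,q2,q3,q5} and {q4,q6}.
Refine {q1,q2,q3,q5} on symbol 0: members go to different blocks, giving {q1,q2,q3} and {q5}.
Refine {q1,q2,q3} on symbol 1: members go to different blocks, giving {q2,q3} and {q1}.
On input 0, block {q0,q7} splits into {q0} and {q7}.
Refine {q4,q6} on symbol 1: members go to different blocks, giving {q4} and {q6}.
Stable partition: {q2,q3} | {q0} | {q4} | {q5} | {q1} | {q7} | {q6} — 7 equivalence classes.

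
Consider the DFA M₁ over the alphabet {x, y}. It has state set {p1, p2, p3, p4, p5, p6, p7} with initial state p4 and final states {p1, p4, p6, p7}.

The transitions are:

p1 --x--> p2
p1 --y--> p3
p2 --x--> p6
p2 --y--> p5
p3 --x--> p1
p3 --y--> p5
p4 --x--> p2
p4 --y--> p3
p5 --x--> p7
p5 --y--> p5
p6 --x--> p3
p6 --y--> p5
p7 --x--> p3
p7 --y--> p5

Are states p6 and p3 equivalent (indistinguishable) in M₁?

No

Every state is reachable, so we keep all 7.
Start with accepting vs non-accepting: {p1,p4,p6,p7} | {p2,p3,p5}.
No further refinement is possible. Final partition (2 blocks): {p1,p4,p6,p7} | {p2,p3,p5}.
p6 and p3 end up in different blocks, so they are distinguishable. For instance, the string 'ε' is accepted from only p6.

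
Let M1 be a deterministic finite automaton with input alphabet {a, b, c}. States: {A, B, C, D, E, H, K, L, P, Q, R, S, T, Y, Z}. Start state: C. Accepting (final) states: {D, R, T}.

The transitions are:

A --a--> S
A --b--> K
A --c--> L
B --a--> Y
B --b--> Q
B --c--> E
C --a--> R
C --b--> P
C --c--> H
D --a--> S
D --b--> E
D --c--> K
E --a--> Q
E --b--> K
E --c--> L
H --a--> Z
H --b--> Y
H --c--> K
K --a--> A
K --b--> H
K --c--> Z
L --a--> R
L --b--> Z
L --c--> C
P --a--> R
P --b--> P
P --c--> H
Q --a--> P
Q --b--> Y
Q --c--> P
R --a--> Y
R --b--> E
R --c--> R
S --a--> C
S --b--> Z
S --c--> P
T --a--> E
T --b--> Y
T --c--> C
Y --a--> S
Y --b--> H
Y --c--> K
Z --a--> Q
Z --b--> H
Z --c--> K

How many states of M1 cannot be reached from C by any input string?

BFS from C reaches {A, C, E, H, K, L, P, Q, R, S, Y, Z}; the 3 state(s) B, D, T are never visited.

3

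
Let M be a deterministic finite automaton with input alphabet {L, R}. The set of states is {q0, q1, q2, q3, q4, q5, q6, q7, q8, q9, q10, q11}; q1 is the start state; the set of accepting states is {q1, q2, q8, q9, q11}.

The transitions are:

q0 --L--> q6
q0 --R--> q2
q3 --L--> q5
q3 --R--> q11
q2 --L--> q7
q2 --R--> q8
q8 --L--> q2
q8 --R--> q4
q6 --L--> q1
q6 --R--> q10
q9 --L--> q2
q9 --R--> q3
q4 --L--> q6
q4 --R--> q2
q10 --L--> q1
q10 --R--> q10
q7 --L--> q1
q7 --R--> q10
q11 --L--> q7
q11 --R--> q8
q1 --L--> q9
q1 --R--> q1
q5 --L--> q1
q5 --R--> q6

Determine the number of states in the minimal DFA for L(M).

States {q0} cannot be reached from the start state, so discard them.
Start with accepting vs non-accepting: {q1,q2,q8,q9,q11} | {q3,q4,q5,q6,q7,q10}.
On input L, block {q1,q2,q8,q9,q11} splits into {q1,q8,q9} and {q2,q11}.
Refine {q1,q8,q9} on symbol L: members go to different blocks, giving {q8,q9} and {q1}.
Refine {q3,q4,q5,q6,q7,q10} on symbol L: members go to different blocks, giving {q5,q6,q7,q10} and {q3,q4}.
No further refinement is possible. Final partition (5 blocks): {q8,q9} | {q5,q6,q7,q10} | {q2,q11} | {q1} | {q3,q4}.

5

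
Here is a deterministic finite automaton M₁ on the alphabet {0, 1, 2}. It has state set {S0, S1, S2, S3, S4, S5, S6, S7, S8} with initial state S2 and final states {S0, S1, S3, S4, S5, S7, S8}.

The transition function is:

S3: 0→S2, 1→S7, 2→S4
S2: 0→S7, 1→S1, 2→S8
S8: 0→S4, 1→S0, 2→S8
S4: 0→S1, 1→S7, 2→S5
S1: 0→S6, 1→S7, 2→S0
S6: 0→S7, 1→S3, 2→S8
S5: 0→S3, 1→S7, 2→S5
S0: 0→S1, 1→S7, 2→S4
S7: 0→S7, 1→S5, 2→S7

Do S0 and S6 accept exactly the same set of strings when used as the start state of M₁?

No

Every state is reachable, so we keep all 9.
P0 = {S0,S1,S3,S4,S5,S7,S8} | {S2,S6}.
Split {S0,S1,S3,S4,S5,S7,S8} by δ(·,0) → {S0,S4,S5,S7,S8} and {S1,S3}.
On input 0, block {S0,S4,S5,S7,S8} splits into {S0,S4,S5} and {S7,S8}.
On input 0, block {S7,S8} splits into {S7} and {S8}.
The partition is now stable with 5 blocks: {S0,S4,S5} | {S2,S6} | {S1,S3} | {S7} | {S8}.
S0 and S6 end up in different blocks, so they are distinguishable. For instance, the string 'ε' is accepted from only S0.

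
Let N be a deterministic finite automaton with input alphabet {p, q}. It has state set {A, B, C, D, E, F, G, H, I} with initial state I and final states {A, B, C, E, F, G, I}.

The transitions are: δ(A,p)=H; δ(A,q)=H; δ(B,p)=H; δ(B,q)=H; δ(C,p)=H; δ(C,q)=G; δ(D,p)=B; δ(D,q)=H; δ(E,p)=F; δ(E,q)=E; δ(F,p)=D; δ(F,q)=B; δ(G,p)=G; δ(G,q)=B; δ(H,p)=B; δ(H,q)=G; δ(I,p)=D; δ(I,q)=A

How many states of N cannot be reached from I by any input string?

3

No path from I leads to C, E, F; the other 6 states are all reachable.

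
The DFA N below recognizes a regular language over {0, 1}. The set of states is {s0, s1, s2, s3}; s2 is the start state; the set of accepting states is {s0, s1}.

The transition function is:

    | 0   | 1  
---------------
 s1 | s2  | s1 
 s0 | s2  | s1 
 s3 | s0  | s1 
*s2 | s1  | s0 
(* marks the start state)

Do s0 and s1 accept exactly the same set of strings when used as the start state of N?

Yes

Reachable states from the start: {s0,s1,s2}. Unreachable: {s3} — drop them.
Start with accepting vs non-accepting: {s0,s1} | {s2}.
No further refinement is possible. Final partition (2 blocks): {s0,s1} | {s2}.
s0 and s1 lie in the same block of the stable partition, so they are equivalent — no string distinguishes them.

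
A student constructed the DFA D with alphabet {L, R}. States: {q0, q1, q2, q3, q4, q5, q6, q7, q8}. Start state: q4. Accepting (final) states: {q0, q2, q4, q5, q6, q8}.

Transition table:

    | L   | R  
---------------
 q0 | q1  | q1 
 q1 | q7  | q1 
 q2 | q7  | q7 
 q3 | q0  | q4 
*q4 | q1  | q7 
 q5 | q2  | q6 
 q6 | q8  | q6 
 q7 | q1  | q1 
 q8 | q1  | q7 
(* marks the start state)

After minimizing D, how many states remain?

Reachable states from the start: {q1,q4,q7}. Unreachable: {q0,q2,q3,q5,q6,q8} — drop them.
Initial partition by acceptance: {q4} | {q1,q7}.
Stable partition: {q4} | {q1,q7} — 2 equivalence classes.

2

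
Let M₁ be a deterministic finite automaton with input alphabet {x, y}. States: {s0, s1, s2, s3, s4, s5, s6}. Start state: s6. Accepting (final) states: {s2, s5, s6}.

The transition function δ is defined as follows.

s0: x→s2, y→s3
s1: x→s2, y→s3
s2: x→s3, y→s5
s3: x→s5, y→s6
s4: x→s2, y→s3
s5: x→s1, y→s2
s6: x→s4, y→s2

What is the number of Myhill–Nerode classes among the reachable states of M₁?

Reachable states from the start: {s1,s2,s3,s4,s5,s6}. Unreachable: {s0} — drop them.
P0 = {s2,s5,s6} | {s1,s3,s4}.
Split {s1,s3,s4} by δ(·,y) → {s1,s4} and {s3}.
Split {s2,s5,s6} by δ(·,x) → {s5,s6} and {s2}.
Stable partition: {s5,s6} | {s1,s4} | {s3} | {s2} — 4 equivalence classes.

4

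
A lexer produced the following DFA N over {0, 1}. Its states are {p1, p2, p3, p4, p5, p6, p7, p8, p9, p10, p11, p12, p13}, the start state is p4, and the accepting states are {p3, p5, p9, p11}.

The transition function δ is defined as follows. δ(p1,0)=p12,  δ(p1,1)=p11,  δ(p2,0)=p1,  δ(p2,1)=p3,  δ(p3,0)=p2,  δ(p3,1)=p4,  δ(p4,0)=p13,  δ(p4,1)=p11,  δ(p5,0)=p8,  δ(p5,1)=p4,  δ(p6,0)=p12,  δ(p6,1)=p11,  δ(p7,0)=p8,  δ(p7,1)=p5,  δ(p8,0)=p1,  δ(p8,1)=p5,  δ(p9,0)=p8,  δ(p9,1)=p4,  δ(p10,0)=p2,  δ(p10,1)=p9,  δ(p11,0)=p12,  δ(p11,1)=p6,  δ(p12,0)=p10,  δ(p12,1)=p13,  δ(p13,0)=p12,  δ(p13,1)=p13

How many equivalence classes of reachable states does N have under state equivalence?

States {p7} cannot be reached from the start state, so discard them.
Initial partition by acceptance: {p3,p5,p9,p11} | {p1,p2,p4,p6,p8,p10,p12,p13}.
Split {p1,p2,p4,p6,p8,p10,p12,p13} by δ(·,1) → {p1,p2,p4,p6,p8,p10} and {p12,p13}.
On input 0, block {p3,p5,p9,p11} splits into {p3,p5,p9} and {p11}.
Split {p1,p2,p4,p6,p8,p10} by δ(·,0) → {p1,p4,p6} and {p2,p8,p10}.
Split {p12,p13} by δ(·,0) → {p12} and {p13}.
On input 0, block {p1,p4,p6} splits into {p1,p6} and {p4}.
Split {p2,p8,p10} by δ(·,0) → {p2,p8} and {p10}.
The partition is now stable with 8 blocks: {p3,p5,p9} | {p1,p6} | {p12} | {p11} | {p2,p8} | {p13} | {p4} | {p10}.

8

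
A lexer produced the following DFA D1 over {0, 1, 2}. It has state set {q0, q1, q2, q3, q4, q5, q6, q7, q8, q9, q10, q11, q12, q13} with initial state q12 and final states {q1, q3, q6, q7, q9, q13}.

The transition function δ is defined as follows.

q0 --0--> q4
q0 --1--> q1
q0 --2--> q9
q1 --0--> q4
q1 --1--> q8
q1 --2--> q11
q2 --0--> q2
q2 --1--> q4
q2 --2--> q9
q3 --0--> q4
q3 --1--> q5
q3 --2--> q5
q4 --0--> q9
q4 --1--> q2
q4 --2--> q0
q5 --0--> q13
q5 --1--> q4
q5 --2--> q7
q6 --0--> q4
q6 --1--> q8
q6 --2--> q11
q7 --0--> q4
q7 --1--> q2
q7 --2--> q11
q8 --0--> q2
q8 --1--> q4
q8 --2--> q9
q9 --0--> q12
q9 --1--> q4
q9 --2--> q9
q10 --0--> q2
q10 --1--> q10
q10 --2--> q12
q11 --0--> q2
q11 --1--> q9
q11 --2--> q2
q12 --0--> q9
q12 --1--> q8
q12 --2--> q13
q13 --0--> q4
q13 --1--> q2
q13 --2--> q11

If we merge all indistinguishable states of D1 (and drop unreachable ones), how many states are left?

7

States {q3,q5,q6,q7,q10} cannot be reached from the start state, so discard them.
Initial partition by acceptance: {q1,q9,q13} | {q0,q2,q4,q8,q11,q12}.
Refine {q1,q9,q13} on symbol 2: members go to different blocks, giving {q1,q13} and {q9}.
Split {q0,q2,q4,q8,q11,q12} by δ(·,0) → {q0,q2,q8,q11} and {q4,q12}.
On input 0, block {q0,q2,q8,q11} splits into {q2,q8,q11} and {q0}.
Split {q2,q8,q11} by δ(·,1) → {q2,q8} and {q11}.
Refine {q4,q12} on symbol 2: members go to different blocks, giving {q4} and {q12}.
Stable partition: {q1,q13} | {q2,q8} | {q9} | {q4} | {q0} | {q11} | {q12} — 7 equivalence classes.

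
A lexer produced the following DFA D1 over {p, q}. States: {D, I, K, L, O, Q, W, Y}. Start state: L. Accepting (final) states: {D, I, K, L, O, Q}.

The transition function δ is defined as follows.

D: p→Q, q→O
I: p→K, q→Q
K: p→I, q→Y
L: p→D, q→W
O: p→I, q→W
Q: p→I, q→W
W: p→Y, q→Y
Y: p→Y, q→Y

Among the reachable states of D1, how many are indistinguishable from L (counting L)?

All states are reachable from the start state.
P0 = {D,I,K,L,O,Q} | {W,Y}.
On input q, block {D,I,K,L,O,Q} splits into {K,L,O,Q} and {D,I}.
The partition is now stable with 3 blocks: {K,L,O,Q} | {W,Y} | {D,I}.
State L belongs to the block {K,L,O,Q}, which has 4 states.

4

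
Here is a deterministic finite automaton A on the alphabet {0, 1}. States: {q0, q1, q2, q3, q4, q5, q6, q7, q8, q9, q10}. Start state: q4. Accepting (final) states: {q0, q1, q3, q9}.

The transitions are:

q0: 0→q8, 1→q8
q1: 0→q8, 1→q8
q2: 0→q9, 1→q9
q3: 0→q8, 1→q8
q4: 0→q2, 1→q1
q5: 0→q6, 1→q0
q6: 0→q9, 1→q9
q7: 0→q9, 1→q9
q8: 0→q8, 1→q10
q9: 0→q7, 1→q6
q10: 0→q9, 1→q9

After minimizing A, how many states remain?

5

Reachable states from the start: {q1,q2,q4,q6,q7,q8,q9,q10}. Unreachable: {q0,q3,q5} — drop them.
Initial partition by acceptance: {q1,q9} | {q2,q4,q6,q7,q8,q10}.
Split {q2,q4,q6,q7,q8,q10} by δ(·,0) → {q2,q6,q7,q10} and {q4,q8}.
Refine {q1,q9} on symbol 0: members go to different blocks, giving {q1} and {q9}.
On input 0, block {q4,q8} splits into {q4} and {q8}.
No further refinement is possible. Final partition (5 blocks): {q1} | {q2,q6,q7,q10} | {q4} | {q9} | {q8}.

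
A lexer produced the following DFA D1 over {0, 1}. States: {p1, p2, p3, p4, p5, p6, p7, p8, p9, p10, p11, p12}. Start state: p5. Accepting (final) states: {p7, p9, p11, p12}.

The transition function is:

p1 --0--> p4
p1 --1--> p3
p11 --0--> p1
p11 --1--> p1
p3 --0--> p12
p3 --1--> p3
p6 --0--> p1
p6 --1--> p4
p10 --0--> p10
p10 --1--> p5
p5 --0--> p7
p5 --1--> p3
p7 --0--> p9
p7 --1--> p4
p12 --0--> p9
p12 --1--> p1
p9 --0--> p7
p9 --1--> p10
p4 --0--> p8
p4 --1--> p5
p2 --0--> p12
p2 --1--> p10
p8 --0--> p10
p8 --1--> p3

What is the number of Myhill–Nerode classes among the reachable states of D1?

First remove the unreachable states {p2,p6,p11}; 9 states remain.
P0 = {p7,p9,p12} | {p1,p3,p4,p5,p8,p10}.
Refine {p1,p3,p4,p5,p8,p10} on symbol 0: members go to different blocks, giving {p1,p4,p8,p10} and {p3,p5}.
Stable partition: {p7,p9,p12} | {p1,p4,p8,p10} | {p3,p5} — 3 equivalence classes.

3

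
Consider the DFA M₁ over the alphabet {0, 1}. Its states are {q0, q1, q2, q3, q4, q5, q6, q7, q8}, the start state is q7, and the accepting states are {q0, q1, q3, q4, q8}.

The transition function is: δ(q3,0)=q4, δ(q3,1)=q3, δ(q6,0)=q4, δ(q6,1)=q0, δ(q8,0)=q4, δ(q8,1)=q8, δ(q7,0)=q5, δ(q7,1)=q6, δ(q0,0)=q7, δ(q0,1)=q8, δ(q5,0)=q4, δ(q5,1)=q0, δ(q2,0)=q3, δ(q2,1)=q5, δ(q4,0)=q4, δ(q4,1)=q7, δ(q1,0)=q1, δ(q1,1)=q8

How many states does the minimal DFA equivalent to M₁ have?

First remove the unreachable states {q1,q2,q3}; 6 states remain.
Start with accepting vs non-accepting: {q0,q4,q8} | {q5,q6,q7}.
Split {q0,q4,q8} by δ(·,0) → {q4,q8} and {q0}.
Refine {q4,q8} on symbol 1: members go to different blocks, giving {q4} and {q8}.
Split {q5,q6,q7} by δ(·,0) → {q5,q6} and {q7}.
No further refinement is possible. Final partition (5 blocks): {q4} | {q5,q6} | {q0} | {q8} | {q7}.

5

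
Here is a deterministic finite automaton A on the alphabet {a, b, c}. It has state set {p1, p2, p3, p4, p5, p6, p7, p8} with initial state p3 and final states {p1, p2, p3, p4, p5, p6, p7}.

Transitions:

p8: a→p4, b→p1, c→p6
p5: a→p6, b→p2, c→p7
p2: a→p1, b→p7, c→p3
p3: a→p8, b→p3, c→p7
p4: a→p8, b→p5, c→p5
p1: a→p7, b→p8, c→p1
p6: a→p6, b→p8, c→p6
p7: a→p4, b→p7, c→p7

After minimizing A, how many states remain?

All states are reachable from the start state.
P0 = {p1,p2,p3,p4,p5,p6,p7} | {p8}.
Split {p1,p2,p3,p4,p5,p6,p7} by δ(·,a) → {p1,p2,p5,p6,p7} and {p3,p4}.
Split {p1,p2,p5,p6,p7} by δ(·,a) → {p1,p2,p5,p6} and {p7}.
Refine {p1,p2,p5,p6} on symbol a: members go to different blocks, giving {p2,p5,p6} and {p1}.
Refine {p2,p5,p6} on symbol a: members go to different blocks, giving {p5,p6} and {p2}.
Refine {p5,p6} on symbol b: members go to different blocks, giving {p5} and {p6}.
Refine {p3,p4} on symbol b: members go to different blocks, giving {p3} and {p4}.
No further refinement is possible. Final partition (8 blocks): {p5} | {p8} | {p3} | {p7} | {p1} | {p2} | {p6} | {p4}.

8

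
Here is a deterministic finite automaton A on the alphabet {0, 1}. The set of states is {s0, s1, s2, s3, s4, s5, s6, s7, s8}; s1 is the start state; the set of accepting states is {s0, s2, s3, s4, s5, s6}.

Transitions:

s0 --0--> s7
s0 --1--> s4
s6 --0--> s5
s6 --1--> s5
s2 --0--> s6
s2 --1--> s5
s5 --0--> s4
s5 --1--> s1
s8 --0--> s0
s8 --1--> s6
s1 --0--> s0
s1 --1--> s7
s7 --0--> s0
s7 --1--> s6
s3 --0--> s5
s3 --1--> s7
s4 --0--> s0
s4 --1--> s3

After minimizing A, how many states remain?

First remove the unreachable states {s2,s8}; 7 states remain.
P0 = {s0,s3,s4,s5,s6} | {s1,s7}.
Refine {s0,s3,s4,s5,s6} on symbol 0: members go to different blocks, giving {s3,s4,s5,s6} and {s0}.
Refine {s3,s4,s5,s6} on symbol 0: members go to different blocks, giving {s3,s5,s6} and {s4}.
Split {s3,s5,s6} by δ(·,0) → {s3,s6} and {s5}.
Refine {s3,s6} on symbol 1: members go to different blocks, giving {s3} and {s6}.
On input 1, block {s1,s7} splits into {s1} and {s7}.
No further refinement is possible. Final partition (7 blocks): {s3} | {s1} | {s0} | {s4} | {s5} | {s6} | {s7}.

7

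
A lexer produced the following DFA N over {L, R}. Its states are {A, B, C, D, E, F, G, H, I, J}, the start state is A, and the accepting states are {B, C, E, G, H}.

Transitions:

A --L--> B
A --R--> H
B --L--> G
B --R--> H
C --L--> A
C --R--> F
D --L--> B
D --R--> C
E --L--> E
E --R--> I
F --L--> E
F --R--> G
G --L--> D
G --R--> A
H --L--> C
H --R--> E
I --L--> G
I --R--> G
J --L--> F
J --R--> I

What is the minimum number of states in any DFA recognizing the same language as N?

Reachable states from the start: {A,B,C,D,E,F,G,H,I}. Unreachable: {J} — drop them.
Start with accepting vs non-accepting: {B,C,E,G,H} | {A,D,F,I}.
Split {B,C,E,G,H} by δ(·,L) → {B,E,H} and {C,G}.
On input L, block {B,E,H} splits into {B,H} and {E}.
On input R, block {B,H} splits into {B} and {H}.
Split {A,D,F,I} by δ(·,L) → {A,D} and {F} and {I}.
On input R, block {A,D} splits into {A} and {D}.
Split {C,G} by δ(·,L) → {C} and {G}.
The partition is now stable with 9 blocks: {B} | {A} | {C} | {E} | {H} | {F} | {I} | {D} | {G}.

9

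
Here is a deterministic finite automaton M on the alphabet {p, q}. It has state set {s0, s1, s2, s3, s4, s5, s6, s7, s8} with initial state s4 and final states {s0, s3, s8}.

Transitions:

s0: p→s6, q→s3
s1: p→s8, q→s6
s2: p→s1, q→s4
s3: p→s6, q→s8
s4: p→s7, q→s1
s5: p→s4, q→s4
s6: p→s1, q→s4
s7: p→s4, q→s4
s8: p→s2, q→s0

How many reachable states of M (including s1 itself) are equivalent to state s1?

1

Reachable states from the start: {s0,s1,s2,s3,s4,s6,s7,s8}. Unreachable: {s5} — drop them.
Start with accepting vs non-accepting: {s0,s3,s8} | {s1,s2,s4,s6,s7}.
Split {s1,s2,s4,s6,s7} by δ(·,p) → {s2,s4,s6,s7} and {s1}.
On input p, block {s2,s4,s6,s7} splits into {s2,s6} and {s4,s7}.
Refine {s4,s7} on symbol q: members go to different blocks, giving {s4} and {s7}.
Stable partition: {s0,s3,s8} | {s2,s6} | {s1} | {s4} | {s7} — 5 equivalence classes.
State s1 belongs to the block {s1}, which has 1 states.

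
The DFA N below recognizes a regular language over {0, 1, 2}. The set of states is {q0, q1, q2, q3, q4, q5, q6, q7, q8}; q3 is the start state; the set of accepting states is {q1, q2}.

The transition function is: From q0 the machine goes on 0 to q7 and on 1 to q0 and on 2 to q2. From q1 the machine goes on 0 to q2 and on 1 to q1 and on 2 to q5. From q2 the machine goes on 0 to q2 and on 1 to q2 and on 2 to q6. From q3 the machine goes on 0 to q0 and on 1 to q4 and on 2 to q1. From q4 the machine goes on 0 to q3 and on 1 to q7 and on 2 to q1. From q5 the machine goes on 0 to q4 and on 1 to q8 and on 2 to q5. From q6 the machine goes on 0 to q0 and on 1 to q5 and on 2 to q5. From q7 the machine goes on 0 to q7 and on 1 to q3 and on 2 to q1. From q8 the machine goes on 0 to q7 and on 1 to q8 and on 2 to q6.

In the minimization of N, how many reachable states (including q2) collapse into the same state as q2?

Every state is reachable, so we keep all 9.
Start with accepting vs non-accepting: {q1,q2} | {q0,q3,q4,q5,q6,q7,q8}.
Split {q0,q3,q4,q5,q6,q7,q8} by δ(·,2) → {q0,q3,q4,q7} and {q5,q6,q8}.
Stable partition: {q1,q2} | {q0,q3,q4,q7} | {q5,q6,q8} — 3 equivalence classes.
The equivalence class containing q2 is {q1,q2}, of size 2.

2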